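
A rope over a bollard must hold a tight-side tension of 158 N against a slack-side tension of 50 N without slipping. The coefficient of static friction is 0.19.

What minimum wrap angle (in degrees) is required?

T₂/T₁ = e^{μβ} → β = ln(T₂/T₁)/μ.
β = ln(158/50)/0.19 = 1.151/0.19 = 6.056 rad.
In degrees: β = 6.056 × 180/π = 347°.

β_min ≈ 347°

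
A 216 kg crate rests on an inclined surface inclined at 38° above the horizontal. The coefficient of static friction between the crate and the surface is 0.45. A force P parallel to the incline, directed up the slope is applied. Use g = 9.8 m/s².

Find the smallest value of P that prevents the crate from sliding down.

The crate tends to slide down (tan θ > μ_s), so at the point of impending slip friction acts up-slope at its limit: f = μ_s N.
P is parallel to the surface, so N = m g cos θ = 1670 N.
Along the incline: P + μ_s N = m g sin θ, so P = 1300 − 0.45×1670 = 553 N.

P_min ≈ 553 N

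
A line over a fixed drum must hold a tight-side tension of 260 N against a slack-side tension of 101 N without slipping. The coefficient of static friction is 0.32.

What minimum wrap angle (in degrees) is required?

T₂/T₁ = e^{μβ} → β = ln(T₂/T₁)/μ.
β = ln(260/101)/0.32 = 0.9456/0.32 = 2.955 rad.
In degrees: β = 2.955 × 180/π = 169°.

β_min ≈ 169°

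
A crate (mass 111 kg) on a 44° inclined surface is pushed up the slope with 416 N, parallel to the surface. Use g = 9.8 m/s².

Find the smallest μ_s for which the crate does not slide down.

μ_s,min ≈ 0.434

N = m g cos θ = 782.5 N.
Friction must make up the shortfall along the incline: f = m g sin θ − P = 755.6 − 416 = 339.6 N.
At the threshold f = μ_s N, so μ_s,min = 339.6/782.5 = 0.434.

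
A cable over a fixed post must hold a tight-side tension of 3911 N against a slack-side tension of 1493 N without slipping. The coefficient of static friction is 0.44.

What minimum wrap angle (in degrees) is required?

β_min ≈ 125°

T₂/T₁ = e^{μβ} → β = ln(T₂/T₁)/μ.
β = ln(3911/1493)/0.44 = 0.963/0.44 = 2.189 rad.
In degrees: β = 2.189 × 180/π = 125°.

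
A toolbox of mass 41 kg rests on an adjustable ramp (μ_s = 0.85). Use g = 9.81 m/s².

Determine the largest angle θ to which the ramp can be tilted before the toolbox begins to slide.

θ_max ≈ 40.4°

At the slip threshold, m g sin θ = μ_s · m g cos θ, so tan θ = μ_s.
θ_max = arctan(0.85) = 40.4°.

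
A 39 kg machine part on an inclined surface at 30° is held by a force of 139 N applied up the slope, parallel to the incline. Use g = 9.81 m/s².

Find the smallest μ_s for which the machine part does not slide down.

μ_s,min ≈ 0.158

N = m g cos θ = 331.3 N.
Friction must make up the shortfall along the incline: f = m g sin θ − P = 191.3 − 139 = 52.29 N.
At the threshold f = μ_s N, so μ_s,min = 52.29/331.3 = 0.158.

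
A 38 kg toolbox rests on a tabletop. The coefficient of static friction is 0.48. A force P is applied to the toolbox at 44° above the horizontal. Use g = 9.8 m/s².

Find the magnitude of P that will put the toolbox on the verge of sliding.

N = m g − P sin α (the pull lifts the toolbox).
At impending slip, P cos α = μ_s N = μ_s (m g − P sin α).
Solving: P (cos α + μ_s sin α) = μ_s m g → P = 0.48×372/(cos 44° + 0.48 sin 44°) = 179/1.053 = 170 N.

P ≈ 170 N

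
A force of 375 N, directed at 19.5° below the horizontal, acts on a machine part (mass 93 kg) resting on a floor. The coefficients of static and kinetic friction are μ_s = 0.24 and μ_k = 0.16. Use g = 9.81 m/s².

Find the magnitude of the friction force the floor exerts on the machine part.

f ≈ 166 N

N = m g + P sin α = 912.3 + 375×sin 19.5° = 1038 N.
Horizontally, friction must balance P cos α = 353.5 N.
The static-friction limit is μ_s N = 249 N.
353.5 > 249 N → the machine part slides; f = μ_k N = 0.16×1038 = 166 N.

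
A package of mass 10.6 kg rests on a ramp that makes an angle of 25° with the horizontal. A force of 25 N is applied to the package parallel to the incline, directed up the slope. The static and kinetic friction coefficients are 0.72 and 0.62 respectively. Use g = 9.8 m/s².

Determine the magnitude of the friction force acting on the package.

The normal reaction is N = m g cos θ = 94.15 N.
The friction needed for equilibrium is m g sin θ − P = 43.9 − 25 = 18.9 N, measured positive up-slope.
Static friction can supply at most μ_s N = 67.79 N.
Since |18.9| ≤ 67.79 N, static friction is sufficient; f equals the required value, not μ_s N.

f ≈ 18.9 N (up the incline)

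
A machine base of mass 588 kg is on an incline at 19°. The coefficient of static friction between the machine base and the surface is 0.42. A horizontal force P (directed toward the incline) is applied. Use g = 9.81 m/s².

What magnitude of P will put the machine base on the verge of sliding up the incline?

At impending motion up the slope, friction acts down-slope at its limit: f = μ_s N.
Perpendicular to the incline: N = m g cos θ + P sin θ.
Along the incline: P cos θ = m g sin θ + μ_s N = m g sin θ + μ_s (m g cos θ + P sin θ).
Solving, P (cos θ − μ_s sin θ) = m g (sin θ + μ_s cos θ), so P = 588×9.81×(sin 19° + 0.42 cos 19°)/(cos 19° − 0.42 sin 19°) = 5770×0.7227/0.8088 = 5150 N.

P ≈ 5150 N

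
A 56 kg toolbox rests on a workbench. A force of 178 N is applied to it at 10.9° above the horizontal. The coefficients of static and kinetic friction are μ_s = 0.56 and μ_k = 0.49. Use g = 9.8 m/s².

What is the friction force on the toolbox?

f ≈ 175 N

Vertical equilibrium gives N = m g − P sin α = 515.1 N.
Horizontally, friction must balance P cos α = 174.8 N.
μ_s N = 0.56 × 515.1 = 288.5 N.
174.8 ≤ 288.5 N → static; friction equals the required 175 N.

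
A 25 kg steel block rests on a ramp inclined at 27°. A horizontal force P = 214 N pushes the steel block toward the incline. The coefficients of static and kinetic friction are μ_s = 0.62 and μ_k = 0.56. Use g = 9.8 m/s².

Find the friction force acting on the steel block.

Normal direction: N = m g cos θ + P sin θ = 315.5 N.
Along the incline, the net driving force (taking up-slope positive) is P cos θ − m g sin θ = 190.7 − 111.2 = 79.45 N, so equilibrium requires friction f = -79.45 N (down-slope).
Maximum static friction: μ_s N = 0.62 × 315.5 = 195.6 N.
|f_req| = 79.45 ≤ 195.6 N → the steel block is in equilibrium; friction equals the required value.

f ≈ 79.4 N (down the incline)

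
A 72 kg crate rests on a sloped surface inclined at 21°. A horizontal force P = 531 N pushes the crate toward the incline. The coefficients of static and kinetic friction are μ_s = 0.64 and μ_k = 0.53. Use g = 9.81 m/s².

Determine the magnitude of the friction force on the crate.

Resolve perpendicular to the incline: N = m g cos θ + P sin θ = 72×9.81×cos 21° + 531×sin 21° = 849.7 N.
Parallel to the incline: P cos θ − m g sin θ = 495.7 − 253.1 = 242.6 N; the friction needed to balance this is 242.6 N acting down the slope.
The limit of static friction is μ_s N = 543.8 N.
Since 242.6 N is within the 543.8 N limit, the crate stays put and friction is exactly 243 N.

f ≈ 243 N (down the incline)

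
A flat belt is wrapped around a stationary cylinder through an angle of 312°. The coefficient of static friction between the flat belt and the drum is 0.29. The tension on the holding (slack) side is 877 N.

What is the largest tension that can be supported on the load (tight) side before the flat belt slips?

T_max ≈ 4250 N

At impending slip the capstan equation gives T₂/T₁ = e^{μβ} with β in radians.
β = 312° × π/180 = 5.445 rad.
e^{μβ} = e^{0.29×5.445} = 4.851.
T₂ = T₁ · e^{μβ} = 877 × 4.851 = 4250 N.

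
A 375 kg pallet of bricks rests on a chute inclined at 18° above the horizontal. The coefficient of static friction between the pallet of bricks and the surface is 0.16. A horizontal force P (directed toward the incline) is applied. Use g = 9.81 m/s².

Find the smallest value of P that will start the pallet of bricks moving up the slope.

At impending motion up the slope, friction acts down-slope at its limit: f = μ_s N.
Perpendicular to the incline: N = m g cos θ + P sin θ.
Along the incline: P cos θ = m g sin θ + μ_s N = m g sin θ + μ_s (m g cos θ + P sin θ).
Solving, P (cos θ − μ_s sin θ) = m g (sin θ + μ_s cos θ), so P = 375×9.81×(sin 18° + 0.16 cos 18°)/(cos 18° − 0.16 sin 18°) = 3680×0.4612/0.9016 = 1880 N.

P ≈ 1880 N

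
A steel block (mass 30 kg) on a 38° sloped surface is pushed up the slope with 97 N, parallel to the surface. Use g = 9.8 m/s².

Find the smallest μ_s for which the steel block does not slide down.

μ_s,min ≈ 0.363

N = m g cos θ = 231.7 N.
Friction must make up the shortfall along the incline: f = m g sin θ − P = 181 − 97 = 84 N.
At the threshold f = μ_s N, so μ_s,min = 84/231.7 = 0.363.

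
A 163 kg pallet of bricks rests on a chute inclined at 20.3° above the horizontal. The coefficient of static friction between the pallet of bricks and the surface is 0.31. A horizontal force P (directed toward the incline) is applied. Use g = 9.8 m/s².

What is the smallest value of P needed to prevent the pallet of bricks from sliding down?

P_min ≈ 85.9 N

The pallet of bricks tends to slide down (tan θ > μ_s), so at the point of impending slip friction acts up-slope at its limit: f = μ_s N.
Perpendicular to the incline: N = m g cos θ + P sin θ.
Along the incline: P cos θ + μ_s N = m g sin θ, i.e. P cos θ + μ_s (m g cos θ + P sin θ) = m g sin θ.
Solving, P (cos θ + μ_s sin θ) = m g (sin θ − μ_s cos θ), so P = 1600×0.05619/1.045 = 85.9 N.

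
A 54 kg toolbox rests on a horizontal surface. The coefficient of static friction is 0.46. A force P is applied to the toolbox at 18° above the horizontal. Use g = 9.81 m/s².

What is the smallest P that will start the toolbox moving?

N = m g − P sin α (the pull lifts the toolbox).
At impending slip, P cos α = μ_s N = μ_s (m g − P sin α).
Solving: P (cos α + μ_s sin α) = μ_s m g → P = 0.46×530/(cos 18° + 0.46 sin 18°) = 244/1.093 = 223 N.

P ≈ 223 N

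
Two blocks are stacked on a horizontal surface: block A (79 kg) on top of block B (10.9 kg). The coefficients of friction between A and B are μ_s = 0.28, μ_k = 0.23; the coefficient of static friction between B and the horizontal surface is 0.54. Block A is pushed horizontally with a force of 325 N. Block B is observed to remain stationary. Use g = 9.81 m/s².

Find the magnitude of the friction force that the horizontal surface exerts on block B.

f ≈ 178 N

Normal force at the A–B interface: N₁ = m_A g = 775 N.
So the A–B interface can sustain at most μ_s N₁ = 217 N of static friction.
P = 325 N exceeds that limit, so A slips over B and the interface friction becomes kinetic: f₁ = μ_k N₁ = 0.23×775 = 178 N.
By Newton's third law B feels 178 N forward from A. With B stationary, the floor's static friction on B balances it: f₂ = 178 N (well within μ_s(m_A+m_B)g = 476.2 N).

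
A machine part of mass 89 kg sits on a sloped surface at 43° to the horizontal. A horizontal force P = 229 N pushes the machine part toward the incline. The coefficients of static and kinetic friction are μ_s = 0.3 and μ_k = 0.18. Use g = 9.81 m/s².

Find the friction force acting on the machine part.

The horizontal push has a component P sin θ into the surface, so N = m g cos θ + P sin θ = 638.5 + 156.2 = 794.7 N.
Parallel to the incline: P cos θ − m g sin θ = 167.5 − 595.4 = -428 N; the friction needed to balance this is 428 N acting up the slope.
Maximum static friction: μ_s N = 0.3 × 794.7 = 238.4 N.
|f_req| = 428 > 238.4 N → the machine part slides down the incline; f = μ_k N = 0.18 × 794.7 = 143 N.

f ≈ 143 N (up the incline)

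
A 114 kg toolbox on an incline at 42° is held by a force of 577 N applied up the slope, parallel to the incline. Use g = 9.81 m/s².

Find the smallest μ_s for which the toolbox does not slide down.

N = m g cos θ = 831.1 N.
Friction must make up the shortfall along the incline: f = m g sin θ − P = 748.3 − 577 = 171.3 N.
At the threshold f = μ_s N, so μ_s,min = 171.3/831.1 = 0.206.

μ_s,min ≈ 0.206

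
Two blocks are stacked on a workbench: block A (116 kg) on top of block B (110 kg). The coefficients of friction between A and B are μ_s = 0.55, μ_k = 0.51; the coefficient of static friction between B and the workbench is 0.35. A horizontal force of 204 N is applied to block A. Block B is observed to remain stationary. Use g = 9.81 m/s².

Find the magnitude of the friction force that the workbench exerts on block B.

Normal force at the A–B interface: N₁ = m_A g = 1138 N.
Maximum static friction on A from B: μ_s N₁ = 0.55×1138 = 625.9 N.
P = 204 N is within that limit, so A and B move together (both at rest); the A–B friction is simply f₁ = P = 204 N.
B experiences an equal 204 N forward from A (third law). B is in equilibrium, so the floor supplies f₂ = 204 N of static friction (limit μ_s(m_A+m_B)g = 776 N, not exceeded).

f ≈ 204 N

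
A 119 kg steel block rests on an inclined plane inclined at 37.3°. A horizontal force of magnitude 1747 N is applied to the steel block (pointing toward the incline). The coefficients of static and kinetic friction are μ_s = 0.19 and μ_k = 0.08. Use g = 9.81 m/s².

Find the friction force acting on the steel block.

f ≈ 159 N (down the incline)

The horizontal push has a component P sin θ into the surface, so N = m g cos θ + P sin θ = 928.6 + 1059 = 1987 N.
Along the incline, the net driving force (taking up-slope positive) is P cos θ − m g sin θ = 1390 − 707.4 = 682.3 N, so equilibrium requires friction f = -682.3 N (down-slope).
The limit of static friction is μ_s N = 377.6 N.
|f_req| = 682.3 > 377.6 N → the steel block slides up the incline; f = μ_k N = 0.08 × 1987 = 159 N.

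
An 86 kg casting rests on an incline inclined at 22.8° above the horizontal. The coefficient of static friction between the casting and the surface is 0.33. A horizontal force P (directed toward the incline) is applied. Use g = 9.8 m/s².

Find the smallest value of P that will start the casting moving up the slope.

At impending motion up the slope, friction acts down-slope at its limit: f = μ_s N.
Perpendicular to the incline: N = m g cos θ + P sin θ.
Along the incline: P cos θ = m g sin θ + μ_s N = m g sin θ + μ_s (m g cos θ + P sin θ).
Solving, P (cos θ − μ_s sin θ) = m g (sin θ + μ_s cos θ), so P = 86×9.8×(sin 22.8° + 0.33 cos 22.8°)/(cos 22.8° − 0.33 sin 22.8°) = 843×0.6917/0.794 = 734 N.

P ≈ 734 N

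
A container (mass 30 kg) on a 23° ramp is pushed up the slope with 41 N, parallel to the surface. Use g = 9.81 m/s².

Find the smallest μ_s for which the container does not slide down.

N = m g cos θ = 270.9 N.
Friction must make up the shortfall along the incline: f = m g sin θ − P = 115 − 41 = 73.99 N.
At the threshold f = μ_s N, so μ_s,min = 73.99/270.9 = 0.273.

μ_s,min ≈ 0.273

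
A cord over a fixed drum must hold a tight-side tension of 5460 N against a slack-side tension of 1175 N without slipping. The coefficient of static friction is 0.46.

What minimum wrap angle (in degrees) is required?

β_min ≈ 191°

T₂/T₁ = e^{μβ} → β = ln(T₂/T₁)/μ.
β = ln(5460/1175)/0.46 = 1.536/0.46 = 3.34 rad.
In degrees: β = 3.34 × 180/π = 191°.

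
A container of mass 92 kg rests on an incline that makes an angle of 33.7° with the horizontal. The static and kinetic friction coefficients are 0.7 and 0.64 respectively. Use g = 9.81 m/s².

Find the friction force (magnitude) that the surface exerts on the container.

Perpendicular to the surface, N = m g cos θ = 92·9.81·cos 33.7° = 750.9 N.
For equilibrium along the incline, friction must balance the weight component: f = m g sin θ = 500.8 N up the slope.
The static-friction ceiling is μ_s N = 0.7 × 750.9 = 525.6 N.
Since |500.8| ≤ 525.6 N, the container remains in static equilibrium and friction takes exactly the required value.

f ≈ 501 N (up the incline)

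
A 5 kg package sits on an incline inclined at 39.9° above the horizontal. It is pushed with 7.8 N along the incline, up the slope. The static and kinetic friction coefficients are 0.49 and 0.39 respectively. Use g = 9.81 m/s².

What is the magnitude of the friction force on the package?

f ≈ 14.7 N (up the incline)

Normal force: N = m g cos θ = 5 × 9.81 × cos 39.9° = 37.63 N.
For equilibrium along the incline the friction force must supply f = m g sin θ − P = 31.46 − 7.8 = 23.66 N (positive meaning up-slope).
Static friction can supply at most μ_s N = 18.44 N.
|23.66| exceeds 18.44 N, so the package slips down-slope; friction is kinetic, f = μ_k N = 0.39×37.63 = 14.7 N.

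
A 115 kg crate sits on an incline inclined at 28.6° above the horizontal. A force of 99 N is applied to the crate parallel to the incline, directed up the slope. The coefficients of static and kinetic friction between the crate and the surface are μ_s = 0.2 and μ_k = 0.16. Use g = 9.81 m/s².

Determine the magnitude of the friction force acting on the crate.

Perpendicular to the surface, N = m g cos θ = 115·9.81·cos 28.6° = 990.5 N.
For equilibrium along the incline the friction force must supply f = m g sin θ − P = 540 − 99 = 441 N (positive meaning up-slope).
Static friction can supply at most μ_s N = 198.1 N.
Since |441| > 198.1 N, static friction cannot hold it; the crate slides down the incline and kinetic friction applies: f = μ_k N = 0.16 × 990.5 = 158 N.

f ≈ 158 N (up the incline)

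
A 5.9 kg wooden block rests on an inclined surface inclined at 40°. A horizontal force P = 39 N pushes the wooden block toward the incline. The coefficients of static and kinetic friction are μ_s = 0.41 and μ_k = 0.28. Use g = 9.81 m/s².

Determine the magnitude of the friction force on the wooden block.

f ≈ 7.33 N (up the incline)

Resolve perpendicular to the incline: N = m g cos θ + P sin θ = 5.9×9.81×cos 40° + 39×sin 40° = 69.41 N.
Along the incline, the net driving force (taking up-slope positive) is P cos θ − m g sin θ = 29.88 − 37.2 = -7.328 N, so equilibrium requires friction f = 7.328 N (up-slope).
The limit of static friction is μ_s N = 28.46 N.
|f_req| = 7.328 ≤ 28.46 N → the wooden block is in equilibrium; friction equals the required value.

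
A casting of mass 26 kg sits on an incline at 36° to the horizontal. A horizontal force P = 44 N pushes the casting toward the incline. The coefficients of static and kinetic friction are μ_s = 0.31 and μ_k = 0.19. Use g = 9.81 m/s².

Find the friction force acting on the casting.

Resolve perpendicular to the incline: N = m g cos θ + P sin θ = 26×9.81×cos 36° + 44×sin 36° = 232.2 N.
Along the incline, the net driving force (taking up-slope positive) is P cos θ − m g sin θ = 35.6 − 149.9 = -114.3 N, so equilibrium requires friction f = 114.3 N (up-slope).
Maximum static friction: μ_s N = 0.31 × 232.2 = 71.99 N.
|f_req| = 114.3 > 71.99 N → the casting slides down the incline; f = μ_k N = 0.19 × 232.2 = 44.1 N.

f ≈ 44.1 N (up the incline)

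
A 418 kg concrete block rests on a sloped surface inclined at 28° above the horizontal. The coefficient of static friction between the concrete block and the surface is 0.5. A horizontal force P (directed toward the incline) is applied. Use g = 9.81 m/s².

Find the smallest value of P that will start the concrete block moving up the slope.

At impending motion up the slope, friction acts down-slope at its limit: f = μ_s N.
Perpendicular to the incline: N = m g cos θ + P sin θ.
Along the incline: P cos θ = m g sin θ + μ_s N = m g sin θ + μ_s (m g cos θ + P sin θ).
Solving, P (cos θ − μ_s sin θ) = m g (sin θ + μ_s cos θ), so P = 418×9.81×(sin 28° + 0.5 cos 28°)/(cos 28° − 0.5 sin 28°) = 4100×0.9109/0.6482 = 5760 N.

P ≈ 5760 N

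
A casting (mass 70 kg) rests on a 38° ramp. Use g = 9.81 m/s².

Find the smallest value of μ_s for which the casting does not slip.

μ_s,min ≈ 0.781

At the slip threshold m g sin θ = μ_s m g cos θ, so μ_s,min = tan θ.
μ_s,min = tan 38° = 0.781.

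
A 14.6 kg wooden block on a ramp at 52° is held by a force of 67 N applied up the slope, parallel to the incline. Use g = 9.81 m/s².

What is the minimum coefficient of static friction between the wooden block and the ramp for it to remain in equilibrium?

μ_s,min ≈ 0.52

N = m g cos θ = 88.18 N.
Friction must make up the shortfall along the incline: f = m g sin θ − P = 112.9 − 67 = 45.86 N.
At the threshold f = μ_s N, so μ_s,min = 45.86/88.18 = 0.52.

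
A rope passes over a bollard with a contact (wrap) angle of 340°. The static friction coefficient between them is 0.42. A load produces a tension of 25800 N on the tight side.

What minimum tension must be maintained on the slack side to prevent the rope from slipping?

Capstan equation at impending slip: T_tight/T_slack = e^{μβ}.
β = 340° = 5.934 rad; e^{μβ} = e^{0.42×5.934} = 12.09.
T_slack = T_tight / e^{μβ} = 25800 / 12.09 = 2130 N.

T_min ≈ 2130 N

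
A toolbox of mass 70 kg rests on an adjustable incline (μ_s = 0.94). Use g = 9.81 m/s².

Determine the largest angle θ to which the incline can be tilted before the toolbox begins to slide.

θ_max ≈ 43.2°

At the slip threshold, m g sin θ = μ_s · m g cos θ, so tan θ = μ_s.
θ_max = arctan(0.94) = 43.2°.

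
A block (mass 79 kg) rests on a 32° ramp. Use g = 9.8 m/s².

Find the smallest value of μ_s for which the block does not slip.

At the slip threshold m g sin θ = μ_s m g cos θ, so μ_s,min = tan θ.
μ_s,min = tan 32° = 0.625.

μ_s,min ≈ 0.625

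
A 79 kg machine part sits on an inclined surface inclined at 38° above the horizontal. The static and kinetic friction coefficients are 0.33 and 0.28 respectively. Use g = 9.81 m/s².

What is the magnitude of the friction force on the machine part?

f ≈ 171 N (up the incline)

Perpendicular to the surface, N = m g cos θ = 79·9.81·cos 38° = 610.7 N.
Along the slope the weight component is m g sin θ = 477.1 N; friction must supply exactly this, acting up-slope.
The static-friction ceiling is μ_s N = 0.33 × 610.7 = 201.5 N.
|477.1| exceeds 201.5 N, so the machine part slips down-slope; friction is kinetic, f = μ_k N = 0.28×610.7 = 171 N.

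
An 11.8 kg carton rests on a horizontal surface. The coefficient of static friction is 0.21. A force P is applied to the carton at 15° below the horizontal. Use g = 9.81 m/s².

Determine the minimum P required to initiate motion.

P ≈ 26.7 N

N = m g + P sin α (the push presses the carton into the horizontal surface).
At impending slip, P cos α = μ_s N = μ_s (m g + P sin α).
Solving: P (cos α − μ_s sin α) = μ_s m g → P = 0.21×116/(cos 15° − 0.21 sin 15°) = 24.3/0.9116 = 26.7 N.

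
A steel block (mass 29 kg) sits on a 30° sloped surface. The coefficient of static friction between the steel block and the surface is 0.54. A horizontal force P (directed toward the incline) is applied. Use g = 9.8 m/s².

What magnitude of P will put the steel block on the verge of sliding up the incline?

At impending motion up the slope, friction acts down-slope at its limit: f = μ_s N.
Perpendicular to the incline: N = m g cos θ + P sin θ.
Along the incline: P cos θ = m g sin θ + μ_s N = m g sin θ + μ_s (m g cos θ + P sin θ).
Solving, P (cos θ − μ_s sin θ) = m g (sin θ + μ_s cos θ), so P = 29×9.8×(sin 30° + 0.54 cos 30°)/(cos 30° − 0.54 sin 30°) = 284×0.9677/0.596 = 461 N.

P ≈ 461 N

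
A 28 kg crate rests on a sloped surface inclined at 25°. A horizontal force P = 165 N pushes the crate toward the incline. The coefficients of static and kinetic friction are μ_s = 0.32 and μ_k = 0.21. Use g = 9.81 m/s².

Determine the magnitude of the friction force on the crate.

f ≈ 33.5 N (down the incline)

The horizontal push has a component P sin θ into the surface, so N = m g cos θ + P sin θ = 248.9 + 69.73 = 318.7 N.
Parallel to the incline: P cos θ − m g sin θ = 149.5 − 116.1 = 33.46 N; the friction needed to balance this is 33.46 N acting down the slope.
The limit of static friction is μ_s N = 102 N.
Since 33.46 N is within the 102 N limit, the crate stays put and friction is exactly 33.5 N.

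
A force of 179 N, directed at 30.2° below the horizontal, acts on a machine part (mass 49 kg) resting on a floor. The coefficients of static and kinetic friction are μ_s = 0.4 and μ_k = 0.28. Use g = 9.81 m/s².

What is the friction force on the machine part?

f ≈ 155 N

N = m g + P sin α = 480.7 + 179×sin 30.2° = 570.7 N.
For equilibrium, f = P cos α = 179×cos 30.2° = 154.7 N.
μ_s N = 0.4 × 570.7 = 228.3 N.
154.7 ≤ 228.3 N → static; friction equals the required 155 N.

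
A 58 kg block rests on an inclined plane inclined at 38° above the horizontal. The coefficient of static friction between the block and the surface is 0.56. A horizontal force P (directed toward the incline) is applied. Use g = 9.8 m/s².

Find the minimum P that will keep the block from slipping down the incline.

The block tends to slide down (tan θ > μ_s), so at the point of impending slip friction acts up-slope at its limit: f = μ_s N.
Perpendicular to the incline: N = m g cos θ + P sin θ.
Along the incline: P cos θ + μ_s N = m g sin θ, i.e. P cos θ + μ_s (m g cos θ + P sin θ) = m g sin θ.
Solving, P (cos θ + μ_s sin θ) = m g (sin θ − μ_s cos θ), so P = 568×0.1744/1.133 = 87.5 N.

P_min ≈ 87.5 N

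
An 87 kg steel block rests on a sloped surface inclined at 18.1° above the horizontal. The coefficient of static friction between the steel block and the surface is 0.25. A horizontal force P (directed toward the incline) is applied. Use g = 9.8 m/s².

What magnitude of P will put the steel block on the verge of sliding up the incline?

P ≈ 536 N

At impending motion up the slope, friction acts down-slope at its limit: f = μ_s N.
Perpendicular to the incline: N = m g cos θ + P sin θ.
Along the incline: P cos θ = m g sin θ + μ_s N = m g sin θ + μ_s (m g cos θ + P sin θ).
Solving, P (cos θ − μ_s sin θ) = m g (sin θ + μ_s cos θ), so P = 87×9.8×(sin 18.1° + 0.25 cos 18.1°)/(cos 18.1° − 0.25 sin 18.1°) = 853×0.5483/0.8728 = 536 N.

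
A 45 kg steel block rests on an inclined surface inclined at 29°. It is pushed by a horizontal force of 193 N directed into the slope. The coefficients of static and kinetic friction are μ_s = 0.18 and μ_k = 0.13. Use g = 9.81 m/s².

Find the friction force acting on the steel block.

f ≈ 45.2 N (up the incline)

The horizontal push has a component P sin θ into the surface, so N = m g cos θ + P sin θ = 386.1 + 93.57 = 479.7 N.
Parallel to the incline: P cos θ − m g sin θ = 168.8 − 214 = -45.22 N; the friction needed to balance this is 45.22 N acting up the slope.
Maximum static friction: μ_s N = 0.18 × 479.7 = 86.34 N.
Since 45.22 N is within the 86.34 N limit, the steel block stays put and friction is exactly 45.2 N.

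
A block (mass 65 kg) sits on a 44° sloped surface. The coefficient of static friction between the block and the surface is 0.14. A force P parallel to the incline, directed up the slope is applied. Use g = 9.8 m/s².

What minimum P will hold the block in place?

P_min ≈ 378 N

The block tends to slide down (tan θ > μ_s), so at the point of impending slip friction acts up-slope at its limit: f = μ_s N.
P is parallel to the surface, so N = m g cos θ = 458 N.
Along the incline: P + μ_s N = m g sin θ, so P = 442 − 0.14×458 = 378 N.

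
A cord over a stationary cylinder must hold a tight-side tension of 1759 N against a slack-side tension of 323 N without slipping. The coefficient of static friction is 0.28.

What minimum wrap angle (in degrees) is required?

β_min ≈ 347°

T₂/T₁ = e^{μβ} → β = ln(T₂/T₁)/μ.
β = ln(1759/323)/0.28 = 1.695/0.28 = 6.053 rad.
In degrees: β = 6.053 × 180/π = 347°.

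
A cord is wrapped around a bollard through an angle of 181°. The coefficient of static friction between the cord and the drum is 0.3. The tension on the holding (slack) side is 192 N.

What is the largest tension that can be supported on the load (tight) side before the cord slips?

At impending slip the capstan equation gives T₂/T₁ = e^{μβ} with β in radians.
β = 181° × π/180 = 3.159 rad.
e^{μβ} = e^{0.3×3.159} = 2.58.
T₂ = T₁ · e^{μβ} = 192 × 2.58 = 495 N.

T_max ≈ 495 N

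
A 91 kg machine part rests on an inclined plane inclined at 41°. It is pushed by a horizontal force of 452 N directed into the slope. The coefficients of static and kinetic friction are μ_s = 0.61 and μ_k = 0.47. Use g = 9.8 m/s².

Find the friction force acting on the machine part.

Normal direction: N = m g cos θ + P sin θ = 969.6 N.
Parallel to the incline: P cos θ − m g sin θ = 341.1 − 585.1 = -243.9 N; the friction needed to balance this is 243.9 N acting up the slope.
Maximum static friction: μ_s N = 0.61 × 969.6 = 591.4 N.
|f_req| = 243.9 ≤ 591.4 N → the machine part is in equilibrium; friction equals the required value.

f ≈ 244 N (up the incline)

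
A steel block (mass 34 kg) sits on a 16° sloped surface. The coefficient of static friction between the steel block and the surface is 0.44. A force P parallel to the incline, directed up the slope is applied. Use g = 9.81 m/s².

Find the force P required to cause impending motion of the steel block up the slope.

P ≈ 233 N

At impending motion up the slope, friction acts down-slope at its limit: f = μ_s N.
P is parallel to the surface, so N = m g cos θ = 321 N.
Along the incline: P = m g sin θ + μ_s N = 91.9 + 0.44×321 = 233 N.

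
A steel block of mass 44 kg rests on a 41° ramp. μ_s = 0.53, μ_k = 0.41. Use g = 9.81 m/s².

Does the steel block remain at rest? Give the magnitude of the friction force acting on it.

f ≈ 134 N

N = m g cos θ = 326 N.
Down-slope weight component: m g sin θ = 283 N.
μ_s N = 173 N.
283 > 173 N, so it slides; kinetic friction f = μ_k N = 0.41×326 = 134 N.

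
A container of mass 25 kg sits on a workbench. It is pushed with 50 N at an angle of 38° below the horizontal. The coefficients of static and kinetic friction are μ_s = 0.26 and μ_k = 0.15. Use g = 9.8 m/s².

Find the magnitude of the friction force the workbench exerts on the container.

f ≈ 39.4 N

N = m g + P sin α = 245 + 50×sin 38° = 275.8 N.
For equilibrium, f = P cos α = 50×cos 38° = 39.4 N.
μ_s N = 0.26 × 275.8 = 71.7 N.
Since 39.4 N does not exceed the limit, the container stays at rest and f = 39.4 N.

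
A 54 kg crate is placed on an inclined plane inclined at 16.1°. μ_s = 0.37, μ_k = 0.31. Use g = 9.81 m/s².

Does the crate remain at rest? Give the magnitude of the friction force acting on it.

f ≈ 147 N

N = m g cos θ = 509 N.
Down-slope weight component: m g sin θ = 147 N.
μ_s N = 188 N.
147 ≤ 188 N, so it stays put; friction = 147 N.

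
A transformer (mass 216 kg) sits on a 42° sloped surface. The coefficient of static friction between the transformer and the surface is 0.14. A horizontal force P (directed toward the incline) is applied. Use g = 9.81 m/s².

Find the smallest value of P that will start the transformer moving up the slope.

At impending motion up the slope, friction acts down-slope at its limit: f = μ_s N.
Perpendicular to the incline: N = m g cos θ + P sin θ.
Along the incline: P cos θ = m g sin θ + μ_s N = m g sin θ + μ_s (m g cos θ + P sin θ).
Solving, P (cos θ − μ_s sin θ) = m g (sin θ + μ_s cos θ), so P = 216×9.81×(sin 42° + 0.14 cos 42°)/(cos 42° − 0.14 sin 42°) = 2120×0.7732/0.6495 = 2520 N.

P ≈ 2520 N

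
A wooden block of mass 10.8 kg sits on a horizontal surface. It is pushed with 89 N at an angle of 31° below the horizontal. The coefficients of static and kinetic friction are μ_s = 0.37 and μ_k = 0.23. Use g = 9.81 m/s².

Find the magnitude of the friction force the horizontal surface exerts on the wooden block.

The vertical component of P adds to the normal force: N = m g + P sin α = 105.9 + 45.84 = 151.8 N.
Horizontally, friction must balance P cos α = 76.29 N.
The static-friction limit is μ_s N = 56.16 N.
The required friction exceeds μ_s N, so the wooden block moves and f = μ_k N = 34.9 N.

f ≈ 34.9 N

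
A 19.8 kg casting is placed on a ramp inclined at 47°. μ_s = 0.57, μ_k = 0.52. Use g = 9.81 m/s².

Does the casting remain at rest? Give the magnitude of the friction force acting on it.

f ≈ 68.9 N

N = m g cos θ = 132 N.
Down-slope weight component: m g sin θ = 142 N.
μ_s N = 75.5 N.
142 > 75.5 N, so it slides; kinetic friction f = μ_k N = 0.52×132 = 68.9 N.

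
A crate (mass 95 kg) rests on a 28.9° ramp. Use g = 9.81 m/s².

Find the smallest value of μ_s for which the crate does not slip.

At the slip threshold m g sin θ = μ_s m g cos θ, so μ_s,min = tan θ.
μ_s,min = tan 28.9° = 0.552.

μ_s,min ≈ 0.552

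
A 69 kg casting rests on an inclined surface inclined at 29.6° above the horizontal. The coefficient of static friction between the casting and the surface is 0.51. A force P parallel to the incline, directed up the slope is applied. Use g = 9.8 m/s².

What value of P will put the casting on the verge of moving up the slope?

At impending motion up the slope, friction acts down-slope at its limit: f = μ_s N.
P is parallel to the surface, so N = m g cos θ = 588 N.
Along the incline: P = m g sin θ + μ_s N = 334 + 0.51×588 = 634 N.

P ≈ 634 N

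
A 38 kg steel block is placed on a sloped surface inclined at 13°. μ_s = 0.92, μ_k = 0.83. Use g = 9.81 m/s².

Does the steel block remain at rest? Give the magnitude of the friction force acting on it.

f ≈ 83.9 N

N = m g cos θ = 363 N.
Down-slope weight component: m g sin θ = 83.9 N.
μ_s N = 334 N.
83.9 ≤ 334 N, so it stays put; friction = 83.9 N.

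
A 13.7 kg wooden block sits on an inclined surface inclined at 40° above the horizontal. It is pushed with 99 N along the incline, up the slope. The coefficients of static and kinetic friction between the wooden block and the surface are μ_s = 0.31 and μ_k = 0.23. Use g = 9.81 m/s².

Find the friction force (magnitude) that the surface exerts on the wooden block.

The normal reaction is N = m g cos θ = 103 N.
For equilibrium along the incline the friction force must supply f = m g sin θ − P = 86.39 − 99 = -12.61 N (positive meaning up-slope).
Static friction can supply at most μ_s N = 31.92 N.
Since |-12.61| ≤ 31.92 N, no slip — friction simply equals what equilibrium demands.

f ≈ 12.6 N (down the incline)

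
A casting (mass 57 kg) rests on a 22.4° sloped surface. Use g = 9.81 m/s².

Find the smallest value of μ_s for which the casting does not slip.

At the slip threshold m g sin θ = μ_s m g cos θ, so μ_s,min = tan θ.
μ_s,min = tan 22.4° = 0.412.

μ_s,min ≈ 0.412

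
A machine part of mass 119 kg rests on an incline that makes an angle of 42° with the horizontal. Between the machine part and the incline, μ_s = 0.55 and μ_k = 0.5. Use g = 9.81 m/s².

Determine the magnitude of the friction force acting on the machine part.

f ≈ 434 N (up the incline)

Perpendicular to the surface, N = m g cos θ = 119·9.81·cos 42° = 867.5 N.
Along the slope the weight component is m g sin θ = 781.1 N; friction must supply exactly this, acting up-slope.
The static-friction ceiling is μ_s N = 0.55 × 867.5 = 477.1 N.
Since |781.1| > 477.1 N, static friction cannot hold it; the machine part slides down the incline and kinetic friction applies: f = μ_k N = 0.5 × 867.5 = 434 N.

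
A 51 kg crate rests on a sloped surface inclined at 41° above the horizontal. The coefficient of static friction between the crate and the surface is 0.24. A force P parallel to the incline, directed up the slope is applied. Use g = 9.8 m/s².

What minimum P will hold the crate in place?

P_min ≈ 237 N

The crate tends to slide down (tan θ > μ_s), so at the point of impending slip friction acts up-slope at its limit: f = μ_s N.
P is parallel to the surface, so N = m g cos θ = 377 N.
Along the incline: P + μ_s N = m g sin θ, so P = 328 − 0.24×377 = 237 N.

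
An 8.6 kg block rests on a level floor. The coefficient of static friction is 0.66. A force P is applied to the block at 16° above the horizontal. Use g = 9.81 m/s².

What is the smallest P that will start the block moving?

P ≈ 48.7 N

N = m g − P sin α (the pull lifts the block).
At impending slip, P cos α = μ_s N = μ_s (m g − P sin α).
Solving: P (cos α + μ_s sin α) = μ_s m g → P = 0.66×84.4/(cos 16° + 0.66 sin 16°) = 55.7/1.143 = 48.7 N.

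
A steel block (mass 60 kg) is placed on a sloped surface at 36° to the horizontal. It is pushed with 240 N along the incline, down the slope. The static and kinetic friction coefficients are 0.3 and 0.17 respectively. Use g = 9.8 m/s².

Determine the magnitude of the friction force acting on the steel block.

Normal force: N = m g cos θ = 60 × 9.8 × cos 36° = 475.7 N.
Parallel to the incline, ΣF = 0 gives f = m g sin θ + P = 345.6 + 240 = 585.6 N (up-slope positive).
Maximum static friction available: μ_s N = 0.3 × 475.7 = 142.7 N.
|585.6| exceeds 142.7 N, so the steel block slips down-slope; friction is kinetic, f = μ_k N = 0.17×475.7 = 80.9 N.

f ≈ 80.9 N (up the incline)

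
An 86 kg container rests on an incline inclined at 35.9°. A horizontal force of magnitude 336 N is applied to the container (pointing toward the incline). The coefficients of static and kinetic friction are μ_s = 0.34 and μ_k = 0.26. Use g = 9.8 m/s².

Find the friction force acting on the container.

f ≈ 222 N (up the incline)

Resolve perpendicular to the incline: N = m g cos θ + P sin θ = 86×9.8×cos 35.9° + 336×sin 35.9° = 879.7 N.
Along the incline, the net driving force (taking up-slope positive) is P cos θ − m g sin θ = 272.2 − 494.2 = -222 N, so equilibrium requires friction f = 222 N (up-slope).
Maximum static friction: μ_s N = 0.34 × 879.7 = 299.1 N.
|f_req| = 222 ≤ 299.1 N → the container is in equilibrium; friction equals the required value.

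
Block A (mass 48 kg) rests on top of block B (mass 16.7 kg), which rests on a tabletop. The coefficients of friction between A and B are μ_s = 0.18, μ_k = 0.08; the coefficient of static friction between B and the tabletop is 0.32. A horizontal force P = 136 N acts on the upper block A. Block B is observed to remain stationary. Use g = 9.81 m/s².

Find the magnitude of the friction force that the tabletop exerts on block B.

The normal force B exerts on A is simply A's weight, N₁ = 470.9 N.
So the A–B interface can sustain at most μ_s N₁ = 84.76 N of static friction.
Since P = 136 N > 84.76 N, A slides on B; the A–B friction is kinetic: f₁ = μ_k N₁ = 0.08×470.9 = 37.7 N.
B experiences an equal 37.7 N forward from A (third law). B is in equilibrium, so the floor supplies f₂ = 37.7 N of static friction (limit μ_s(m_A+m_B)g = 203.1 N, not exceeded).

f ≈ 37.7 N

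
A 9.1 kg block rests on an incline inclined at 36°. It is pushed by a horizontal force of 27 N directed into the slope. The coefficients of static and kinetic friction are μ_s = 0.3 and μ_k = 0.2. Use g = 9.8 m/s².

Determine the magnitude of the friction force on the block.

The horizontal push has a component P sin θ into the surface, so N = m g cos θ + P sin θ = 72.15 + 15.87 = 88.02 N.
Along the incline, the net driving force (taking up-slope positive) is P cos θ − m g sin θ = 21.84 − 52.42 = -30.58 N, so equilibrium requires friction f = 30.58 N (up-slope).
Maximum static friction: μ_s N = 0.3 × 88.02 = 26.41 N.
The required 30.58 N exceeds the static limit, so the block slides down-slope and f = μ_k N = 0.2×88.02 = 17.6 N.

f ≈ 17.6 N (up the incline)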